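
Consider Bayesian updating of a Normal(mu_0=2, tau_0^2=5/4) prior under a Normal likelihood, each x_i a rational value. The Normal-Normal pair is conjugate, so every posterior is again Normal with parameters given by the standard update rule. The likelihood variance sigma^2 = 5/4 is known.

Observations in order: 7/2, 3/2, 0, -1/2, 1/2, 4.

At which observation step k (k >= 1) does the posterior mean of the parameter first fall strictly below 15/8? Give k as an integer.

obs 1: x=7/2 → posterior Normal(11/4, 5/8)
obs 2: x=3/2 → posterior Normal(7/3, 5/12)
obs 3: x=0 → posterior Normal(7/4, 5/16)
obs 4: x=-1/2 → posterior Normal(13/10, 1/4)
obs 5: x=1/2 → posterior Normal(7/6, 5/24)
obs 6: x=4 → posterior Normal(11/7, 5/28)

k = 3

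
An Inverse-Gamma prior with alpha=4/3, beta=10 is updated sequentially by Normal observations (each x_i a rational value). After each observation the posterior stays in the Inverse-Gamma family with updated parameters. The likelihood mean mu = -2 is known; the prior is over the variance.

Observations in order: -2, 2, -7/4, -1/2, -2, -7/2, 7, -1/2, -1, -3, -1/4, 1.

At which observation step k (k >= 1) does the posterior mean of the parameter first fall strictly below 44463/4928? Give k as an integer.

k = 4

obs 1: x=-2 → posterior Inverse-Gamma(11/6, 10)
obs 2: x=2 → posterior Inverse-Gamma(7/3, 18)
obs 3: x=-7/4 → posterior Inverse-Gamma(17/6, 577/32)
obs 4: x=-1/2 → posterior Inverse-Gamma(10/3, 613/32)
obs 5: x=-2 → posterior Inverse-Gamma(23/6, 613/32)
obs 6: x=-7/2 → posterior Inverse-Gamma(13/3, 649/32)
obs 7: x=7 → posterior Inverse-Gamma(29/6, 1945/32)
obs 8: x=-1/2 → posterior Inverse-Gamma(16/3, 1981/32)
obs 9: x=-1 → posterior Inverse-Gamma(35/6, 1997/32)
obs 10: x=-3 → posterior Inverse-Gamma(19/3, 2013/32)
obs 11: x=-1/4 → posterior Inverse-Gamma(41/6, 1031/16)
obs 12: x=1 → posterior Inverse-Gamma(22/3, 1103/16)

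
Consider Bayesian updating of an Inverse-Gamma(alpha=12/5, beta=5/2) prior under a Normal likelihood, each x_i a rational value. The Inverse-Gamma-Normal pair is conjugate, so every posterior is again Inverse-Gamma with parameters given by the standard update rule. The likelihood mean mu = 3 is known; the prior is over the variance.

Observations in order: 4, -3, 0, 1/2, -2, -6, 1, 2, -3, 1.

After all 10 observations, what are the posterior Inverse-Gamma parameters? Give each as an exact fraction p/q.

alpha=37/5, beta=833/8

obs 1: x=4 → posterior Inverse-Gamma(29/10, 3)
obs 2: x=-3 → posterior Inverse-Gamma(17/5, 21)
obs 3: x=0 → posterior Inverse-Gamma(39/10, 51/2)
obs 4: x=1/2 → posterior Inverse-Gamma(22/5, 229/8)
obs 5: x=-2 → posterior Inverse-Gamma(49/10, 329/8)
obs 6: x=-6 → posterior Inverse-Gamma(27/5, 653/8)
obs 7: x=1 → posterior Inverse-Gamma(59/10, 669/8)
obs 8: x=2 → posterior Inverse-Gamma(32/5, 673/8)
obs 9: x=-3 → posterior Inverse-Gamma(69/10, 817/8)
obs 10: x=1 → posterior Inverse-Gamma(37/5, 833/8)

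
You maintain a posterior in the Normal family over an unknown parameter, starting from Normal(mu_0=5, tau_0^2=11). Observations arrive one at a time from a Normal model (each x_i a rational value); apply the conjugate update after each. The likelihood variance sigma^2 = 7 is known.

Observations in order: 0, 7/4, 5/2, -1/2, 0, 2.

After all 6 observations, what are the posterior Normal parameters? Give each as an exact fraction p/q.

mu_0=393/292, tau_0^2=77/73

obs 1: x=0 → posterior Normal(35/18, 77/18)
obs 2: x=7/4 → posterior Normal(217/116, 77/29)
obs 3: x=5/2 → posterior Normal(327/160, 77/40)
obs 4: x=-1/2 → posterior Normal(305/204, 77/51)
obs 5: x=0 → posterior Normal(305/248, 77/62)
obs 6: x=2 → posterior Normal(393/292, 77/73)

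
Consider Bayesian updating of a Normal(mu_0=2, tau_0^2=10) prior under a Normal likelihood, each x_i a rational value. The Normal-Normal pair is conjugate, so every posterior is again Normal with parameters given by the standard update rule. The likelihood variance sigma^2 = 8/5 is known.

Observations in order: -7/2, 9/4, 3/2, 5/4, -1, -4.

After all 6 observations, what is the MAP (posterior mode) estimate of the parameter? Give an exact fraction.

-159/308

obs 1: x=-7/2 → posterior Normal(-159/58, 40/29)
obs 2: x=9/4 → posterior Normal(-31/72, 20/27)
obs 3: x=3/2 → posterior Normal(57/316, 40/79)
obs 4: x=5/4 → posterior Normal(7/16, 5/13)
obs 5: x=-1 → posterior Normal(41/258, 40/129)
obs 6: x=-4 → posterior Normal(-159/308, 20/77)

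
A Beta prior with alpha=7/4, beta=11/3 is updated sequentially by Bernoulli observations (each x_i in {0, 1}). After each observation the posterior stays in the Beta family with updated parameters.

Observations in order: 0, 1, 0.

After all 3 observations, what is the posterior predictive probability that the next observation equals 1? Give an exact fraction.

obs 1: x=0 → posterior Beta(7/4, 14/3)
obs 2: x=1 → posterior Beta(11/4, 14/3)
obs 3: x=0 → posterior Beta(11/4, 17/3)

33/101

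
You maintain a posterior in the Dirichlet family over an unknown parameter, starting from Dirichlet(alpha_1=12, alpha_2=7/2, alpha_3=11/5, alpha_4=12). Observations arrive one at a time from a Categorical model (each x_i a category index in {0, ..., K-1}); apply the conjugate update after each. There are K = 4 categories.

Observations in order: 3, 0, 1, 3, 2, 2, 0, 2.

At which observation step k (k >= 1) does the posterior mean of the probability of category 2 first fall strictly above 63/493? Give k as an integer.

k = 8

obs 1: x=3 → posterior Dirichlet(12, 7/2, 11/5, 13)
obs 2: x=0 → posterior Dirichlet(13, 7/2, 11/5, 13)
obs 3: x=1 → posterior Dirichlet(13, 9/2, 11/5, 13)
obs 4: x=3 → posterior Dirichlet(13, 9/2, 11/5, 14)
obs 5: x=2 → posterior Dirichlet(13, 9/2, 16/5, 14)
obs 6: x=2 → posterior Dirichlet(13, 9/2, 21/5, 14)
obs 7: x=0 → posterior Dirichlet(14, 9/2, 21/5, 14)
obs 8: x=2 → posterior Dirichlet(14, 9/2, 26/5, 14)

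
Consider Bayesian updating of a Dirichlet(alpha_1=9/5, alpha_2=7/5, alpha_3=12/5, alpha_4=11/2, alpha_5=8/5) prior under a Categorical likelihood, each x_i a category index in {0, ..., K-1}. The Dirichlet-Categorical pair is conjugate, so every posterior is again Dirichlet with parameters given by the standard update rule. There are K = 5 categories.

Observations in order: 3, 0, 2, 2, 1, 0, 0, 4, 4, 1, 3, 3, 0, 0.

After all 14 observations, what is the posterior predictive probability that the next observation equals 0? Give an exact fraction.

obs 1: x=3 → posterior Dirichlet(9/5, 7/5, 12/5, 13/2, 8/5)
obs 2: x=0 → posterior Dirichlet(14/5, 7/5, 12/5, 13/2, 8/5)
obs 3: x=2 → posterior Dirichlet(14/5, 7/5, 17/5, 13/2, 8/5)
obs 4: x=2 → posterior Dirichlet(14/5, 7/5, 22/5, 13/2, 8/5)
obs 5: x=1 → posterior Dirichlet(14/5, 12/5, 22/5, 13/2, 8/5)
obs 6: x=0 → posterior Dirichlet(19/5, 12/5, 22/5, 13/2, 8/5)
obs 7: x=0 → posterior Dirichlet(24/5, 12/5, 22/5, 13/2, 8/5)
obs 8: x=4 → posterior Dirichlet(24/5, 12/5, 22/5, 13/2, 13/5)
obs 9: x=4 → posterior Dirichlet(24/5, 12/5, 22/5, 13/2, 18/5)
obs 10: x=1 → posterior Dirichlet(24/5, 17/5, 22/5, 13/2, 18/5)
obs 11: x=3 → posterior Dirichlet(24/5, 17/5, 22/5, 15/2, 18/5)
obs 12: x=3 → posterior Dirichlet(24/5, 17/5, 22/5, 17/2, 18/5)
obs 13: x=0 → posterior Dirichlet(29/5, 17/5, 22/5, 17/2, 18/5)
obs 14: x=0 → posterior Dirichlet(34/5, 17/5, 22/5, 17/2, 18/5)

68/267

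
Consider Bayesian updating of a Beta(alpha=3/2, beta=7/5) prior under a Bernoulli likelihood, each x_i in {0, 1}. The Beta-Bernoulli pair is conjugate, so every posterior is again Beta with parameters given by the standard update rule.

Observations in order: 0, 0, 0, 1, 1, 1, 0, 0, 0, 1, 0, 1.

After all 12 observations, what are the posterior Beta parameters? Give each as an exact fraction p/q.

alpha=13/2, beta=42/5

obs 1: x=0 → posterior Beta(3/2, 12/5)
obs 2: x=0 → posterior Beta(3/2, 17/5)
obs 3: x=0 → posterior Beta(3/2, 22/5)
obs 4: x=1 → posterior Beta(5/2, 22/5)
obs 5: x=1 → posterior Beta(7/2, 22/5)
obs 6: x=1 → posterior Beta(9/2, 22/5)
obs 7: x=0 → posterior Beta(9/2, 27/5)
obs 8: x=0 → posterior Beta(9/2, 32/5)
obs 9: x=0 → posterior Beta(9/2, 37/5)
obs 10: x=1 → posterior Beta(11/2, 37/5)
obs 11: x=0 → posterior Beta(11/2, 42/5)
obs 12: x=1 → posterior Beta(13/2, 42/5)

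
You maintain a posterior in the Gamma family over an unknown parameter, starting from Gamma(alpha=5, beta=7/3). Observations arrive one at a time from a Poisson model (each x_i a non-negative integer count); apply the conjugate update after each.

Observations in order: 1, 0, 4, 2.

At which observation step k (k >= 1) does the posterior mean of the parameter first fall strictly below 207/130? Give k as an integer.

obs 1: x=1 → posterior Gamma(6, 10/3)
obs 2: x=0 → posterior Gamma(6, 13/3)
obs 3: x=4 → posterior Gamma(10, 16/3)
obs 4: x=2 → posterior Gamma(12, 19/3)

k = 2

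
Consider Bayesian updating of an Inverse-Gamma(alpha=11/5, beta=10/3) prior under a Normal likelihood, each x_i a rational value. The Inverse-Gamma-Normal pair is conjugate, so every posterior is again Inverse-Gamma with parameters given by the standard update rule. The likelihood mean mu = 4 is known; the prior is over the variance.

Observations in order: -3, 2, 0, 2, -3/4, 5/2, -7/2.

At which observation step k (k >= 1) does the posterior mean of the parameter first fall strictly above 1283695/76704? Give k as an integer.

obs 1: x=-3 → posterior Inverse-Gamma(27/10, 167/6)
obs 2: x=2 → posterior Inverse-Gamma(16/5, 179/6)
obs 3: x=0 → posterior Inverse-Gamma(37/10, 227/6)
obs 4: x=2 → posterior Inverse-Gamma(21/5, 239/6)
obs 5: x=-3/4 → posterior Inverse-Gamma(47/10, 4907/96)
obs 6: x=5/2 → posterior Inverse-Gamma(26/5, 5015/96)
obs 7: x=-7/2 → posterior Inverse-Gamma(57/10, 7715/96)

k = 7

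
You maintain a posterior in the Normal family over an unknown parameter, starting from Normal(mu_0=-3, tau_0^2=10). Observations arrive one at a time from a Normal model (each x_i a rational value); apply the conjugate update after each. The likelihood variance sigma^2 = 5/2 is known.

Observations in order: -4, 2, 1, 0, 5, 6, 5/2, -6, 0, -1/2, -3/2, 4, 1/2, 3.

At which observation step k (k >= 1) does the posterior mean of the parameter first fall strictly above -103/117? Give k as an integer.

k = 3

obs 1: x=-4 → posterior Normal(-19/5, 2)
obs 2: x=2 → posterior Normal(-11/9, 10/9)
obs 3: x=1 → posterior Normal(-7/13, 10/13)
obs 4: x=0 → posterior Normal(-7/17, 10/17)
obs 5: x=5 → posterior Normal(13/21, 10/21)
obs 6: x=6 → posterior Normal(37/25, 2/5)
obs 7: x=5/2 → posterior Normal(47/29, 10/29)
obs 8: x=-6 → posterior Normal(23/33, 10/33)
obs 9: x=0 → posterior Normal(23/37, 10/37)
obs 10: x=-1/2 → posterior Normal(21/41, 10/41)
obs 11: x=-3/2 → posterior Normal(1/3, 2/9)
obs 12: x=4 → posterior Normal(31/49, 10/49)
obs 13: x=1/2 → posterior Normal(33/53, 10/53)
obs 14: x=3 → posterior Normal(15/19, 10/57)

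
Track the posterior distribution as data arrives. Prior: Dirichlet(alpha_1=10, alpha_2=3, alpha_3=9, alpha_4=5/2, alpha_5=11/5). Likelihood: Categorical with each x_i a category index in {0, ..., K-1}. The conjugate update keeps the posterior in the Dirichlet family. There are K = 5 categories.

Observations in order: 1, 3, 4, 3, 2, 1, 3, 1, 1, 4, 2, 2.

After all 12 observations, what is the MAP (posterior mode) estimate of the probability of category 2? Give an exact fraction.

110/337

obs 1: x=1 → posterior Dirichlet(10, 4, 9, 5/2, 11/5)
obs 2: x=3 → posterior Dirichlet(10, 4, 9, 7/2, 11/5)
obs 3: x=4 → posterior Dirichlet(10, 4, 9, 7/2, 16/5)
obs 4: x=3 → posterior Dirichlet(10, 4, 9, 9/2, 16/5)
obs 5: x=2 → posterior Dirichlet(10, 4, 10, 9/2, 16/5)
obs 6: x=1 → posterior Dirichlet(10, 5, 10, 9/2, 16/5)
obs 7: x=3 → posterior Dirichlet(10, 5, 10, 11/2, 16/5)
obs 8: x=1 → posterior Dirichlet(10, 6, 10, 11/2, 16/5)
obs 9: x=1 → posterior Dirichlet(10, 7, 10, 11/2, 16/5)
obs 10: x=4 → posterior Dirichlet(10, 7, 10, 11/2, 21/5)
obs 11: x=2 → posterior Dirichlet(10, 7, 11, 11/2, 21/5)
obs 12: x=2 → posterior Dirichlet(10, 7, 12, 11/2, 21/5)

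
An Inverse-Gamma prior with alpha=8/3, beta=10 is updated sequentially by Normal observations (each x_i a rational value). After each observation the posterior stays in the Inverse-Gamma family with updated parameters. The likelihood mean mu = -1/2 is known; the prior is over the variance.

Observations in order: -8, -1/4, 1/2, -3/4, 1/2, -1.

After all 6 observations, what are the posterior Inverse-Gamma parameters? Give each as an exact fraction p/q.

alpha=17/3, beta=629/16

obs 1: x=-8 → posterior Inverse-Gamma(19/6, 305/8)
obs 2: x=-1/4 → posterior Inverse-Gamma(11/3, 1221/32)
obs 3: x=1/2 → posterior Inverse-Gamma(25/6, 1237/32)
obs 4: x=-3/4 → posterior Inverse-Gamma(14/3, 619/16)
obs 5: x=1/2 → posterior Inverse-Gamma(31/6, 627/16)
obs 6: x=-1 → posterior Inverse-Gamma(17/3, 629/16)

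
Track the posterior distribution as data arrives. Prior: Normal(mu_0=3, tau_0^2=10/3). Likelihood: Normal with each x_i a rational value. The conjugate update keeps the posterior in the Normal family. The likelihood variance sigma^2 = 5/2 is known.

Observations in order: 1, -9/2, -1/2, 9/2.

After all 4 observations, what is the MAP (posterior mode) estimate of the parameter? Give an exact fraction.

11/19

obs 1: x=1 → posterior Normal(13/7, 10/7)
obs 2: x=-9/2 → posterior Normal(-5/11, 10/11)
obs 3: x=-1/2 → posterior Normal(-7/15, 2/3)
obs 4: x=9/2 → posterior Normal(11/19, 10/19)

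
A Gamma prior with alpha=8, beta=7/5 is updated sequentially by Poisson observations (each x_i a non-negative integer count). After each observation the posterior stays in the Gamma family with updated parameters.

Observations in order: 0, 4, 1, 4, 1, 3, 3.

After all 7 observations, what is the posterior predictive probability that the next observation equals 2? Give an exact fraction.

6808386986597637261268113100946244894720000/29822517790249095827877126034378274726864929

obs 1: x=0 → posterior Gamma(8, 12/5)
obs 2: x=4 → posterior Gamma(12, 17/5)
obs 3: x=1 → posterior Gamma(13, 22/5)
obs 4: x=4 → posterior Gamma(17, 27/5)
obs 5: x=1 → posterior Gamma(18, 32/5)
obs 6: x=3 → posterior Gamma(21, 37/5)
obs 7: x=3 → posterior Gamma(24, 42/5)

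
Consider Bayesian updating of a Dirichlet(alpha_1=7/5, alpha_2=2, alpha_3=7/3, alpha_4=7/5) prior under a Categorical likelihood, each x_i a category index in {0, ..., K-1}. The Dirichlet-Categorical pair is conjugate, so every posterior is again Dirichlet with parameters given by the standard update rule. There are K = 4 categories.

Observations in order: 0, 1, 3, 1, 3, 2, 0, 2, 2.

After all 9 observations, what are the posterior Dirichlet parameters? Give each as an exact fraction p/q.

obs 1: x=0 → posterior Dirichlet(12/5, 2, 7/3, 7/5)
obs 2: x=1 → posterior Dirichlet(12/5, 3, 7/3, 7/5)
obs 3: x=3 → posterior Dirichlet(12/5, 3, 7/3, 12/5)
obs 4: x=1 → posterior Dirichlet(12/5, 4, 7/3, 12/5)
obs 5: x=3 → posterior Dirichlet(12/5, 4, 7/3, 17/5)
obs 6: x=2 → posterior Dirichlet(12/5, 4, 10/3, 17/5)
obs 7: x=0 → posterior Dirichlet(17/5, 4, 10/3, 17/5)
obs 8: x=2 → posterior Dirichlet(17/5, 4, 13/3, 17/5)
obs 9: x=2 → posterior Dirichlet(17/5, 4, 16/3, 17/5)

alpha_1=17/5, alpha_2=4, alpha_3=16/3, alpha_4=17/5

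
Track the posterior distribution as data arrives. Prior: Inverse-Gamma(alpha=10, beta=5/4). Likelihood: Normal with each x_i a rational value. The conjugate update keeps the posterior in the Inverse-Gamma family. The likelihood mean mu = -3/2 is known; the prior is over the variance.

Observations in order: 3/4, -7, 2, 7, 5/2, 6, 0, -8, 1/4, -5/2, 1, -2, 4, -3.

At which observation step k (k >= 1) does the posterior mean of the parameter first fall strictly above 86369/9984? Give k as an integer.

k = 8

obs 1: x=3/4 → posterior Inverse-Gamma(21/2, 121/32)
obs 2: x=-7 → posterior Inverse-Gamma(11, 605/32)
obs 3: x=2 → posterior Inverse-Gamma(23/2, 801/32)
obs 4: x=7 → posterior Inverse-Gamma(12, 1957/32)
obs 5: x=5/2 → posterior Inverse-Gamma(25/2, 2213/32)
obs 6: x=6 → posterior Inverse-Gamma(13, 3113/32)
obs 7: x=0 → posterior Inverse-Gamma(27/2, 3149/32)
obs 8: x=-8 → posterior Inverse-Gamma(14, 3825/32)
obs 9: x=1/4 → posterior Inverse-Gamma(29/2, 1937/16)
obs 10: x=-5/2 → posterior Inverse-Gamma(15, 1945/16)
obs 11: x=1 → posterior Inverse-Gamma(31/2, 1995/16)
obs 12: x=-2 → posterior Inverse-Gamma(16, 1997/16)
obs 13: x=4 → posterior Inverse-Gamma(33/2, 2239/16)
obs 14: x=-3 → posterior Inverse-Gamma(17, 2257/16)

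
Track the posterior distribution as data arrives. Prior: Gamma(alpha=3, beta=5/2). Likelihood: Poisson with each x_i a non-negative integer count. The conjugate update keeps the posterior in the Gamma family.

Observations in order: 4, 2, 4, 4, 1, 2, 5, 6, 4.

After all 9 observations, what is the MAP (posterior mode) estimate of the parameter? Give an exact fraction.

obs 1: x=4 → posterior Gamma(7, 7/2)
obs 2: x=2 → posterior Gamma(9, 9/2)
obs 3: x=4 → posterior Gamma(13, 11/2)
obs 4: x=4 → posterior Gamma(17, 13/2)
obs 5: x=1 → posterior Gamma(18, 15/2)
obs 6: x=2 → posterior Gamma(20, 17/2)
obs 7: x=5 → posterior Gamma(25, 19/2)
obs 8: x=6 → posterior Gamma(31, 21/2)
obs 9: x=4 → posterior Gamma(35, 23/2)

68/23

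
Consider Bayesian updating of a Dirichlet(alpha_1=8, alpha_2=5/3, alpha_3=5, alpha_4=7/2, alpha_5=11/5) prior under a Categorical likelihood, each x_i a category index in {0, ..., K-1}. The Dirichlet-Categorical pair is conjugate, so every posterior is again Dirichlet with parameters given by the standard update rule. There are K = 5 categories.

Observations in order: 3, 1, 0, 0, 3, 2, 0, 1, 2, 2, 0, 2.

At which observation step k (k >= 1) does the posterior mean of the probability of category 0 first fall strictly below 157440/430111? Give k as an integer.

obs 1: x=3 → posterior Dirichlet(8, 5/3, 5, 9/2, 11/5)
obs 2: x=1 → posterior Dirichlet(8, 8/3, 5, 9/2, 11/5)
obs 3: x=0 → posterior Dirichlet(9, 8/3, 5, 9/2, 11/5)
obs 4: x=0 → posterior Dirichlet(10, 8/3, 5, 9/2, 11/5)
obs 5: x=3 → posterior Dirichlet(10, 8/3, 5, 11/2, 11/5)
obs 6: x=2 → posterior Dirichlet(10, 8/3, 6, 11/2, 11/5)
obs 7: x=0 → posterior Dirichlet(11, 8/3, 6, 11/2, 11/5)
obs 8: x=1 → posterior Dirichlet(11, 11/3, 6, 11/2, 11/5)
obs 9: x=2 → posterior Dirichlet(11, 11/3, 7, 11/2, 11/5)
obs 10: x=2 → posterior Dirichlet(11, 11/3, 8, 11/2, 11/5)
obs 11: x=0 → posterior Dirichlet(12, 11/3, 8, 11/2, 11/5)
obs 12: x=2 → posterior Dirichlet(12, 11/3, 9, 11/2, 11/5)

k = 2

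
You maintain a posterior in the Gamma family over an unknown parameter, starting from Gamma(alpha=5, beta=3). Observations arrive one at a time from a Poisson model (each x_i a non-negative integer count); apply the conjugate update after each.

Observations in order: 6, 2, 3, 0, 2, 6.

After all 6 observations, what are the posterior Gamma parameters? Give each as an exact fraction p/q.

alpha=24, beta=9

obs 1: x=6 → posterior Gamma(11, 4)
obs 2: x=2 → posterior Gamma(13, 5)
obs 3: x=3 → posterior Gamma(16, 6)
obs 4: x=0 → posterior Gamma(16, 7)
obs 5: x=2 → posterior Gamma(18, 8)
obs 6: x=6 → posterior Gamma(24, 9)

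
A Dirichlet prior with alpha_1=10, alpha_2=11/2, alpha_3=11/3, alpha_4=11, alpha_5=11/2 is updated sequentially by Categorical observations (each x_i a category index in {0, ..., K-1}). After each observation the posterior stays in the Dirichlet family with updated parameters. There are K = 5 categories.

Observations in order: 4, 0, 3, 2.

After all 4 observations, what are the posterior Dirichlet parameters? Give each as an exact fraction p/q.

alpha_1=11, alpha_2=11/2, alpha_3=14/3, alpha_4=12, alpha_5=13/2

obs 1: x=4 → posterior Dirichlet(10, 11/2, 11/3, 11, 13/2)
obs 2: x=0 → posterior Dirichlet(11, 11/2, 11/3, 11, 13/2)
obs 3: x=3 → posterior Dirichlet(11, 11/2, 11/3, 12, 13/2)
obs 4: x=2 → posterior Dirichlet(11, 11/2, 14/3, 12, 13/2)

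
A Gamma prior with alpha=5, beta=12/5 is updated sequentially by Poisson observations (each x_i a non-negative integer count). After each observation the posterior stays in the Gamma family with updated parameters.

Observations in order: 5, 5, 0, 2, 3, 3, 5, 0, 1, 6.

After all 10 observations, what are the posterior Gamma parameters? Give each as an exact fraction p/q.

obs 1: x=5 → posterior Gamma(10, 17/5)
obs 2: x=5 → posterior Gamma(15, 22/5)
obs 3: x=0 → posterior Gamma(15, 27/5)
obs 4: x=2 → posterior Gamma(17, 32/5)
obs 5: x=3 → posterior Gamma(20, 37/5)
obs 6: x=3 → posterior Gamma(23, 42/5)
obs 7: x=5 → posterior Gamma(28, 47/5)
obs 8: x=0 → posterior Gamma(28, 52/5)
obs 9: x=1 → posterior Gamma(29, 57/5)
obs 10: x=6 → posterior Gamma(35, 62/5)

alpha=35, beta=62/5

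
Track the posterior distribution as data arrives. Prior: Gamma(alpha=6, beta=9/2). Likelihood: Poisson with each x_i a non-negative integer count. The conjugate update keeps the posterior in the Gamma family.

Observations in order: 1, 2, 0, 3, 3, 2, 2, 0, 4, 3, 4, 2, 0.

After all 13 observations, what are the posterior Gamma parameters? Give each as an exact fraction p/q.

obs 1: x=1 → posterior Gamma(7, 11/2)
obs 2: x=2 → posterior Gamma(9, 13/2)
obs 3: x=0 → posterior Gamma(9, 15/2)
obs 4: x=3 → posterior Gamma(12, 17/2)
obs 5: x=3 → posterior Gamma(15, 19/2)
obs 6: x=2 → posterior Gamma(17, 21/2)
obs 7: x=2 → posterior Gamma(19, 23/2)
obs 8: x=0 → posterior Gamma(19, 25/2)
obs 9: x=4 → posterior Gamma(23, 27/2)
obs 10: x=3 → posterior Gamma(26, 29/2)
obs 11: x=4 → posterior Gamma(30, 31/2)
obs 12: x=2 → posterior Gamma(32, 33/2)
obs 13: x=0 → posterior Gamma(32, 35/2)

alpha=32, beta=35/2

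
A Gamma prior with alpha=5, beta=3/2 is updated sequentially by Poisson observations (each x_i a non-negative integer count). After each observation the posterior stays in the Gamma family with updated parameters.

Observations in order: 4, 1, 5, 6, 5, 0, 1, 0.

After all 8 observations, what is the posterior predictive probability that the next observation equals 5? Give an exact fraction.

obs 1: x=4 → posterior Gamma(9, 5/2)
obs 2: x=1 → posterior Gamma(10, 7/2)
obs 3: x=5 → posterior Gamma(15, 9/2)
obs 4: x=6 → posterior Gamma(21, 11/2)
obs 5: x=5 → posterior Gamma(26, 13/2)
obs 6: x=0 → posterior Gamma(26, 15/2)
obs 7: x=1 → posterior Gamma(27, 17/2)
obs 8: x=0 → posterior Gamma(27, 19/2)

966622490693470177347895881946331678752/10828184007940049567880119778320752194069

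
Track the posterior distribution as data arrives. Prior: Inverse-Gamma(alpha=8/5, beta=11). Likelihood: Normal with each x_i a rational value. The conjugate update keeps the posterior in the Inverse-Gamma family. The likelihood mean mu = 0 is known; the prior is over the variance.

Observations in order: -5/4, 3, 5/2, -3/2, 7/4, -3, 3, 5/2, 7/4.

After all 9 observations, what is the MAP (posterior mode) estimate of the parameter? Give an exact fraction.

obs 1: x=-5/4 → posterior Inverse-Gamma(21/10, 377/32)
obs 2: x=3 → posterior Inverse-Gamma(13/5, 521/32)
obs 3: x=5/2 → posterior Inverse-Gamma(31/10, 621/32)
obs 4: x=-3/2 → posterior Inverse-Gamma(18/5, 657/32)
obs 5: x=7/4 → posterior Inverse-Gamma(41/10, 353/16)
obs 6: x=-3 → posterior Inverse-Gamma(23/5, 425/16)
obs 7: x=3 → posterior Inverse-Gamma(51/10, 497/16)
obs 8: x=5/2 → posterior Inverse-Gamma(28/5, 547/16)
obs 9: x=7/4 → posterior Inverse-Gamma(61/10, 1143/32)

5715/1136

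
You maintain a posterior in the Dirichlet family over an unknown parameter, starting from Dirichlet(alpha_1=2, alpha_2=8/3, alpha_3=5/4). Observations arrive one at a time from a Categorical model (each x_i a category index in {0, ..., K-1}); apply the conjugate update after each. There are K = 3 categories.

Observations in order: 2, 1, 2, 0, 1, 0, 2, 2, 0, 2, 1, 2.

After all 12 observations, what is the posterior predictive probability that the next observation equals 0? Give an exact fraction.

obs 1: x=2 → posterior Dirichlet(2, 8/3, 9/4)
obs 2: x=1 → posterior Dirichlet(2, 11/3, 9/4)
obs 3: x=2 → posterior Dirichlet(2, 11/3, 13/4)
obs 4: x=0 → posterior Dirichlet(3, 11/3, 13/4)
obs 5: x=1 → posterior Dirichlet(3, 14/3, 13/4)
obs 6: x=0 → posterior Dirichlet(4, 14/3, 13/4)
obs 7: x=2 → posterior Dirichlet(4, 14/3, 17/4)
obs 8: x=2 → posterior Dirichlet(4, 14/3, 21/4)
obs 9: x=0 → posterior Dirichlet(5, 14/3, 21/4)
obs 10: x=2 → posterior Dirichlet(5, 14/3, 25/4)
obs 11: x=1 → posterior Dirichlet(5, 17/3, 25/4)
obs 12: x=2 → posterior Dirichlet(5, 17/3, 29/4)

12/43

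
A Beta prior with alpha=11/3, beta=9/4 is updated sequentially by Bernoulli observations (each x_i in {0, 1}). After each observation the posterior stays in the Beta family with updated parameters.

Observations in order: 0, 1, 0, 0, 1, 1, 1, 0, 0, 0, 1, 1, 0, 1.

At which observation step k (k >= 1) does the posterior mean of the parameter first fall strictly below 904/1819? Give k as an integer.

obs 1: x=0 → posterior Beta(11/3, 13/4)
obs 2: x=1 → posterior Beta(14/3, 13/4)
obs 3: x=0 → posterior Beta(14/3, 17/4)
obs 4: x=0 → posterior Beta(14/3, 21/4)
obs 5: x=1 → posterior Beta(17/3, 21/4)
obs 6: x=1 → posterior Beta(20/3, 21/4)
obs 7: x=1 → posterior Beta(23/3, 21/4)
obs 8: x=0 → posterior Beta(23/3, 25/4)
obs 9: x=0 → posterior Beta(23/3, 29/4)
obs 10: x=0 → posterior Beta(23/3, 33/4)
obs 11: x=1 → posterior Beta(26/3, 33/4)
obs 12: x=1 → posterior Beta(29/3, 33/4)
obs 13: x=0 → posterior Beta(29/3, 37/4)
obs 14: x=1 → posterior Beta(32/3, 37/4)

k = 4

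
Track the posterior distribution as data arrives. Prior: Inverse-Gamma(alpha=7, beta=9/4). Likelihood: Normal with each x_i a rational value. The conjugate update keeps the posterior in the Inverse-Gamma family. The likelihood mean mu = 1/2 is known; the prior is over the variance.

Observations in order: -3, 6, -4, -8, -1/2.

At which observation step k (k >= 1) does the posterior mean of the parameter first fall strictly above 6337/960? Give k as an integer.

k = 4

obs 1: x=-3 → posterior Inverse-Gamma(15/2, 67/8)
obs 2: x=6 → posterior Inverse-Gamma(8, 47/2)
obs 3: x=-4 → posterior Inverse-Gamma(17/2, 269/8)
obs 4: x=-8 → posterior Inverse-Gamma(9, 279/4)
obs 5: x=-1/2 → posterior Inverse-Gamma(19/2, 281/4)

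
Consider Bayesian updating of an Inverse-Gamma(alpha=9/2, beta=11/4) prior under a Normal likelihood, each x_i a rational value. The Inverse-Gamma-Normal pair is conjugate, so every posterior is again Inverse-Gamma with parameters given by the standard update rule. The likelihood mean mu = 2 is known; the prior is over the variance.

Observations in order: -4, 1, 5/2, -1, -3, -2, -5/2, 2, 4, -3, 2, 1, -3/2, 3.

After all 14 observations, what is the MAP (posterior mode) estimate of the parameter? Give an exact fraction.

obs 1: x=-4 → posterior Inverse-Gamma(5, 83/4)
obs 2: x=1 → posterior Inverse-Gamma(11/2, 85/4)
obs 3: x=5/2 → posterior Inverse-Gamma(6, 171/8)
obs 4: x=-1 → posterior Inverse-Gamma(13/2, 207/8)
obs 5: x=-3 → posterior Inverse-Gamma(7, 307/8)
obs 6: x=-2 → posterior Inverse-Gamma(15/2, 371/8)
obs 7: x=-5/2 → posterior Inverse-Gamma(8, 113/2)
obs 8: x=2 → posterior Inverse-Gamma(17/2, 113/2)
obs 9: x=4 → posterior Inverse-Gamma(9, 117/2)
obs 10: x=-3 → posterior Inverse-Gamma(19/2, 71)
obs 11: x=2 → posterior Inverse-Gamma(10, 71)
obs 12: x=1 → posterior Inverse-Gamma(21/2, 143/2)
obs 13: x=-3/2 → posterior Inverse-Gamma(11, 621/8)
obs 14: x=3 → posterior Inverse-Gamma(23/2, 625/8)

25/4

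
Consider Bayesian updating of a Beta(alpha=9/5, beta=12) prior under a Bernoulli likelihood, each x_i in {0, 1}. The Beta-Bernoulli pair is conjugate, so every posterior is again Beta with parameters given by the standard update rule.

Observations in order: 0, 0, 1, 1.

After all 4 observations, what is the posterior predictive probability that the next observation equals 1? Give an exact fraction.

19/89

obs 1: x=0 → posterior Beta(9/5, 13)
obs 2: x=0 → posterior Beta(9/5, 14)
obs 3: x=1 → posterior Beta(14/5, 14)
obs 4: x=1 → posterior Beta(19/5, 14)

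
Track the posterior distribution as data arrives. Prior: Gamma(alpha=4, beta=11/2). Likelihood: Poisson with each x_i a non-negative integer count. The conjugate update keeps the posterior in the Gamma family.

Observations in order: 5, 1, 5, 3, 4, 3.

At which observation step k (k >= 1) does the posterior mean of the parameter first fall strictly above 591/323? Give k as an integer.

obs 1: x=5 → posterior Gamma(9, 13/2)
obs 2: x=1 → posterior Gamma(10, 15/2)
obs 3: x=5 → posterior Gamma(15, 17/2)
obs 4: x=3 → posterior Gamma(18, 19/2)
obs 5: x=4 → posterior Gamma(22, 21/2)
obs 6: x=3 → posterior Gamma(25, 23/2)

k = 4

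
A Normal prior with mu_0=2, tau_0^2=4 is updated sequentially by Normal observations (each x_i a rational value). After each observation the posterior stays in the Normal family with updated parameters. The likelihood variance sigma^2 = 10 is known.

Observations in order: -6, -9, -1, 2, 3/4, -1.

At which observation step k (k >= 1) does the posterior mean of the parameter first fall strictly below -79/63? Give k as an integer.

k = 2

obs 1: x=-6 → posterior Normal(-2/7, 20/7)
obs 2: x=-9 → posterior Normal(-20/9, 20/9)
obs 3: x=-1 → posterior Normal(-2, 20/11)
obs 4: x=2 → posterior Normal(-18/13, 20/13)
obs 5: x=3/4 → posterior Normal(-11/10, 4/3)
obs 6: x=-1 → posterior Normal(-37/34, 20/17)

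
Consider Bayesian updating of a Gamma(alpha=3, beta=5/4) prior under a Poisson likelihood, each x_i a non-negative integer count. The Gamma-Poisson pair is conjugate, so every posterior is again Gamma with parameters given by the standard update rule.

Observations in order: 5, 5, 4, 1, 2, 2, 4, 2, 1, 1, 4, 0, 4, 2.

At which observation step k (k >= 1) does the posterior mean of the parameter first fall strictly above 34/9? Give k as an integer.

k = 2

obs 1: x=5 → posterior Gamma(8, 9/4)
obs 2: x=5 → posterior Gamma(13, 13/4)
obs 3: x=4 → posterior Gamma(17, 17/4)
obs 4: x=1 → posterior Gamma(18, 21/4)
obs 5: x=2 → posterior Gamma(20, 25/4)
obs 6: x=2 → posterior Gamma(22, 29/4)
obs 7: x=4 → posterior Gamma(26, 33/4)
obs 8: x=2 → posterior Gamma(28, 37/4)
obs 9: x=1 → posterior Gamma(29, 41/4)
obs 10: x=1 → posterior Gamma(30, 45/4)
obs 11: x=4 → posterior Gamma(34, 49/4)
obs 12: x=0 → posterior Gamma(34, 53/4)
obs 13: x=4 → posterior Gamma(38, 57/4)
obs 14: x=2 → posterior Gamma(40, 61/4)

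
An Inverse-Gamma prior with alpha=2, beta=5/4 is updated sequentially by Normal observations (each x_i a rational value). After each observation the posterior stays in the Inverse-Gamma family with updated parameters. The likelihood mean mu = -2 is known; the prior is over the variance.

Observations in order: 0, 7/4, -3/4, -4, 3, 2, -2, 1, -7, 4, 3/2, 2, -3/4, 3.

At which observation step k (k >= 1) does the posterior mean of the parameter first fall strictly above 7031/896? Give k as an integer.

k = 6

obs 1: x=0 → posterior Inverse-Gamma(5/2, 13/4)
obs 2: x=7/4 → posterior Inverse-Gamma(3, 329/32)
obs 3: x=-3/4 → posterior Inverse-Gamma(7/2, 177/16)
obs 4: x=-4 → posterior Inverse-Gamma(4, 209/16)
obs 5: x=3 → posterior Inverse-Gamma(9/2, 409/16)
obs 6: x=2 → posterior Inverse-Gamma(5, 537/16)
obs 7: x=-2 → posterior Inverse-Gamma(11/2, 537/16)
obs 8: x=1 → posterior Inverse-Gamma(6, 609/16)
obs 9: x=-7 → posterior Inverse-Gamma(13/2, 809/16)
obs 10: x=4 → posterior Inverse-Gamma(7, 1097/16)
obs 11: x=3/2 → posterior Inverse-Gamma(15/2, 1195/16)
obs 12: x=2 → posterior Inverse-Gamma(8, 1323/16)
obs 13: x=-3/4 → posterior Inverse-Gamma(17/2, 2671/32)
obs 14: x=3 → posterior Inverse-Gamma(9, 3071/32)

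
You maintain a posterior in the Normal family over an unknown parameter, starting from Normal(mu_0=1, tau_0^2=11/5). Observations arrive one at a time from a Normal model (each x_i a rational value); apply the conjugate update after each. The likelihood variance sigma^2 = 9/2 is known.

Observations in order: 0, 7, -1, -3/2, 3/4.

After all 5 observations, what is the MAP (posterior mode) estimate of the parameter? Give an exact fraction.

321/310

obs 1: x=0 → posterior Normal(45/67, 99/67)
obs 2: x=7 → posterior Normal(199/89, 99/89)
obs 3: x=-1 → posterior Normal(59/37, 33/37)
obs 4: x=-3/2 → posterior Normal(144/133, 99/133)
obs 5: x=3/4 → posterior Normal(321/310, 99/155)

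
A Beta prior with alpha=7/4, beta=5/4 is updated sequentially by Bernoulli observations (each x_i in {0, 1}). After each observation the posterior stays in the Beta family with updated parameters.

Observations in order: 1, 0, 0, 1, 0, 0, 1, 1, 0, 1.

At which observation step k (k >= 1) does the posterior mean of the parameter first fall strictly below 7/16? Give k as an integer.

k = 6

obs 1: x=1 → posterior Beta(11/4, 5/4)
obs 2: x=0 → posterior Beta(11/4, 9/4)
obs 3: x=0 → posterior Beta(11/4, 13/4)
obs 4: x=1 → posterior Beta(15/4, 13/4)
obs 5: x=0 → posterior Beta(15/4, 17/4)
obs 6: x=0 → posterior Beta(15/4, 21/4)
obs 7: x=1 → posterior Beta(19/4, 21/4)
obs 8: x=1 → posterior Beta(23/4, 21/4)
obs 9: x=0 → posterior Beta(23/4, 25/4)
obs 10: x=1 → posterior Beta(27/4, 25/4)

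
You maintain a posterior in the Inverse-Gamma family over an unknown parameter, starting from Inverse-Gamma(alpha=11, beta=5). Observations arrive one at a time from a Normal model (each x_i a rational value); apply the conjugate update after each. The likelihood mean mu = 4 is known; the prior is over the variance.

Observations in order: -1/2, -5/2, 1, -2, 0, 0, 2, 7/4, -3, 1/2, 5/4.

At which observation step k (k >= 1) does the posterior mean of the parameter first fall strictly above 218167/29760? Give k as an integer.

obs 1: x=-1/2 → posterior Inverse-Gamma(23/2, 121/8)
obs 2: x=-5/2 → posterior Inverse-Gamma(12, 145/4)
obs 3: x=1 → posterior Inverse-Gamma(25/2, 163/4)
obs 4: x=-2 → posterior Inverse-Gamma(13, 235/4)
obs 5: x=0 → posterior Inverse-Gamma(27/2, 267/4)
obs 6: x=0 → posterior Inverse-Gamma(14, 299/4)
obs 7: x=2 → posterior Inverse-Gamma(29/2, 307/4)
obs 8: x=7/4 → posterior Inverse-Gamma(15, 2537/32)
obs 9: x=-3 → posterior Inverse-Gamma(31/2, 3321/32)
obs 10: x=1/2 → posterior Inverse-Gamma(16, 3517/32)
obs 11: x=5/4 → posterior Inverse-Gamma(33/2, 1819/16)

k = 11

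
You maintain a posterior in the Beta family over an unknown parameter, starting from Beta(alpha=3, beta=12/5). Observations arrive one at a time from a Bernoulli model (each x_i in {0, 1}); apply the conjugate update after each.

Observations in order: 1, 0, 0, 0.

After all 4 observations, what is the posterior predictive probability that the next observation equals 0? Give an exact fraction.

obs 1: x=1 → posterior Beta(4, 12/5)
obs 2: x=0 → posterior Beta(4, 17/5)
obs 3: x=0 → posterior Beta(4, 22/5)
obs 4: x=0 → posterior Beta(4, 27/5)

27/47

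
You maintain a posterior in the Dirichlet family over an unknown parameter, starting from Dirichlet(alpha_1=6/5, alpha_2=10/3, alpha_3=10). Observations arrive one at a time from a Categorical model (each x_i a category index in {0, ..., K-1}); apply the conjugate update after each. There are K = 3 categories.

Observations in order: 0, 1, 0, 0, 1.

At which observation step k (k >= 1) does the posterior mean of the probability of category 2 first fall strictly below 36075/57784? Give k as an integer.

obs 1: x=0 → posterior Dirichlet(11/5, 10/3, 10)
obs 2: x=1 → posterior Dirichlet(11/5, 13/3, 10)
obs 3: x=0 → posterior Dirichlet(16/5, 13/3, 10)
obs 4: x=0 → posterior Dirichlet(21/5, 13/3, 10)
obs 5: x=1 → posterior Dirichlet(21/5, 16/3, 10)

k = 2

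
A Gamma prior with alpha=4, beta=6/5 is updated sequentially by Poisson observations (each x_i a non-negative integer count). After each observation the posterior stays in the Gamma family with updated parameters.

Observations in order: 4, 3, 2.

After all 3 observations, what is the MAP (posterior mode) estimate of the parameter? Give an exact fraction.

20/7

obs 1: x=4 → posterior Gamma(8, 11/5)
obs 2: x=3 → posterior Gamma(11, 16/5)
obs 3: x=2 → posterior Gamma(13, 21/5)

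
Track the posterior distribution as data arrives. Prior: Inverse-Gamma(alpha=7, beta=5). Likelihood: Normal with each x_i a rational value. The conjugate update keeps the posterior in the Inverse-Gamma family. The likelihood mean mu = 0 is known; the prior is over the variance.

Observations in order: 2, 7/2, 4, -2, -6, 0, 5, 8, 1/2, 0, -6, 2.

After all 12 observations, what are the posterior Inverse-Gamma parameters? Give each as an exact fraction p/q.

obs 1: x=2 → posterior Inverse-Gamma(15/2, 7)
obs 2: x=7/2 → posterior Inverse-Gamma(8, 105/8)
obs 3: x=4 → posterior Inverse-Gamma(17/2, 169/8)
obs 4: x=-2 → posterior Inverse-Gamma(9, 185/8)
obs 5: x=-6 → posterior Inverse-Gamma(19/2, 329/8)
obs 6: x=0 → posterior Inverse-Gamma(10, 329/8)
obs 7: x=5 → posterior Inverse-Gamma(21/2, 429/8)
obs 8: x=8 → posterior Inverse-Gamma(11, 685/8)
obs 9: x=1/2 → posterior Inverse-Gamma(23/2, 343/4)
obs 10: x=0 → posterior Inverse-Gamma(12, 343/4)
obs 11: x=-6 → posterior Inverse-Gamma(25/2, 415/4)
obs 12: x=2 → posterior Inverse-Gamma(13, 423/4)

alpha=13, beta=423/4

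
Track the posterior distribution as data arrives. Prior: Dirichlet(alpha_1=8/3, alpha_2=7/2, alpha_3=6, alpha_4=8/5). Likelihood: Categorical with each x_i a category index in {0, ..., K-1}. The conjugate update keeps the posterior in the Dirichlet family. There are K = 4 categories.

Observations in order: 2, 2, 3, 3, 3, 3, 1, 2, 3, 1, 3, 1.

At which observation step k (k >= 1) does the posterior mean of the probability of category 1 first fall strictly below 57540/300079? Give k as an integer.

obs 1: x=2 → posterior Dirichlet(8/3, 7/2, 7, 8/5)
obs 2: x=2 → posterior Dirichlet(8/3, 7/2, 8, 8/5)
obs 3: x=3 → posterior Dirichlet(8/3, 7/2, 8, 13/5)
obs 4: x=3 → posterior Dirichlet(8/3, 7/2, 8, 18/5)
obs 5: x=3 → posterior Dirichlet(8/3, 7/2, 8, 23/5)
obs 6: x=3 → posterior Dirichlet(8/3, 7/2, 8, 28/5)
obs 7: x=1 → posterior Dirichlet(8/3, 9/2, 8, 28/5)
obs 8: x=2 → posterior Dirichlet(8/3, 9/2, 9, 28/5)
obs 9: x=3 → posterior Dirichlet(8/3, 9/2, 9, 33/5)
obs 10: x=1 → posterior Dirichlet(8/3, 11/2, 9, 33/5)
obs 11: x=3 → posterior Dirichlet(8/3, 11/2, 9, 38/5)
obs 12: x=1 → posterior Dirichlet(8/3, 13/2, 9, 38/5)

k = 5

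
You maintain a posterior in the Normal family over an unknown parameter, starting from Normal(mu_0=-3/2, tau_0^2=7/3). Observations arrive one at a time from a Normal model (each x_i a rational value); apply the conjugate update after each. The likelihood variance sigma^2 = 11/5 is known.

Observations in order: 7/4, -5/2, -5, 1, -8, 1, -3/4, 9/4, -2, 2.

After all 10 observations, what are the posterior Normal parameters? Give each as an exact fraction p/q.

mu_0=-1633/1532, tau_0^2=77/383

obs 1: x=7/4 → posterior Normal(47/272, 77/68)
obs 2: x=-5/2 → posterior Normal(-303/412, 77/103)
obs 3: x=-5 → posterior Normal(-1003/552, 77/138)
obs 4: x=1 → posterior Normal(-863/692, 77/173)
obs 5: x=-8 → posterior Normal(-1983/832, 77/208)
obs 6: x=1 → posterior Normal(-1843/972, 77/243)
obs 7: x=-3/4 → posterior Normal(-487/278, 77/278)
obs 8: x=9/4 → posterior Normal(-1633/1252, 77/313)
obs 9: x=-2 → posterior Normal(-1913/1392, 77/348)
obs 10: x=2 → posterior Normal(-1633/1532, 77/383)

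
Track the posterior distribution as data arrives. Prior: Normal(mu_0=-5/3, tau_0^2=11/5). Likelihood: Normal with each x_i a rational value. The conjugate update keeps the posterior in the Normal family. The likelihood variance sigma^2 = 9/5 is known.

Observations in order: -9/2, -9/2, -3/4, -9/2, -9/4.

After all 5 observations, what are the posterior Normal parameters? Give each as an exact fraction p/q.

obs 1: x=-9/2 → posterior Normal(-129/40, 99/100)
obs 2: x=-9/2 → posterior Normal(-114/31, 99/155)
obs 3: x=-3/4 → posterior Normal(-163/56, 33/70)
obs 4: x=-9/2 → posterior Normal(-687/212, 99/265)
obs 5: x=-9/4 → posterior Normal(-393/128, 99/320)

mu_0=-393/128, tau_0^2=99/320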